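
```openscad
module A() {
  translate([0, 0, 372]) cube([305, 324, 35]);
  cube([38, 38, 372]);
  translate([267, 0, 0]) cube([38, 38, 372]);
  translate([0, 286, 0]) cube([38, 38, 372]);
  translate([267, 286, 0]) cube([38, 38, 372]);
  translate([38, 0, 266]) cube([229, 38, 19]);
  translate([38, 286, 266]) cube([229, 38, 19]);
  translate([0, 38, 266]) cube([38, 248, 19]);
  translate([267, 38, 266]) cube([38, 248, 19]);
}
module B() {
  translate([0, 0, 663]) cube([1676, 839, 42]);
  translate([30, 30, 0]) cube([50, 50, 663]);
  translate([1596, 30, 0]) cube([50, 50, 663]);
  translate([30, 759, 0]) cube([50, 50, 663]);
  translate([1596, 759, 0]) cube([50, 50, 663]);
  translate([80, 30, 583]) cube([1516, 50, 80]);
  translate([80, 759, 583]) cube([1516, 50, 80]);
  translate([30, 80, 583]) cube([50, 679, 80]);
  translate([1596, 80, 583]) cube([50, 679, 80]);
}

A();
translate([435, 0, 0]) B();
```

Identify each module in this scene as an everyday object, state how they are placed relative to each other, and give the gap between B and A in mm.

The table's nearest face is 130 mm from the stool's +x face.

A is a stool. B is a table. The table is on the floor beside the stool on its +x side. The gap between the table and the stool is 130 mm.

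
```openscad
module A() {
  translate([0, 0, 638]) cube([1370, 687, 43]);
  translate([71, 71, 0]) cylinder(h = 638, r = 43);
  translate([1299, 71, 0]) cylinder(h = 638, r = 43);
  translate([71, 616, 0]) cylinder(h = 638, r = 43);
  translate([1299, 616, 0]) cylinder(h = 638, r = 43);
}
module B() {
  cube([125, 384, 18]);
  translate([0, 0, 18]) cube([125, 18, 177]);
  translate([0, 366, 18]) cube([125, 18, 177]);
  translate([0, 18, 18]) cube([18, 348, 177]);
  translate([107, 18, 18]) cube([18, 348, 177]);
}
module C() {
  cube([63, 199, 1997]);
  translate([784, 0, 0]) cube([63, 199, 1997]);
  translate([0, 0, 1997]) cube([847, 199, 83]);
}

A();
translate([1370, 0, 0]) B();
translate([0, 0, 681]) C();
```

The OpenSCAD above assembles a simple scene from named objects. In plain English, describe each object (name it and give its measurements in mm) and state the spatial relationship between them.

A is a table with a 1370×687 mm rectangular top, 43 mm thick, top surface at z = 681 mm, supported by four round legs of 86 mm diameter, each leg's bounding box inset 28 mm from the nearest pair of top edges, running from the floor.

B is an open storage box with external size 125×384×195 mm and wall thickness 18 mm (the base is also 18 mm thick). The base covers the whole footprint; the four walls stand on the base, with the y-facing walls full-width and the x-facing walls fitting between their inner faces.

C is a rectangular door frame: two vertical jambs of 63×199 mm section, 1997 mm tall, with a clear opening 721 mm wide between their inner faces. A header 83 mm tall and 199 mm deep lies on top of the jambs and spans the full outside width.

The open box is against the table's +x side, with their −y faces flush. The door frame is on top of the table.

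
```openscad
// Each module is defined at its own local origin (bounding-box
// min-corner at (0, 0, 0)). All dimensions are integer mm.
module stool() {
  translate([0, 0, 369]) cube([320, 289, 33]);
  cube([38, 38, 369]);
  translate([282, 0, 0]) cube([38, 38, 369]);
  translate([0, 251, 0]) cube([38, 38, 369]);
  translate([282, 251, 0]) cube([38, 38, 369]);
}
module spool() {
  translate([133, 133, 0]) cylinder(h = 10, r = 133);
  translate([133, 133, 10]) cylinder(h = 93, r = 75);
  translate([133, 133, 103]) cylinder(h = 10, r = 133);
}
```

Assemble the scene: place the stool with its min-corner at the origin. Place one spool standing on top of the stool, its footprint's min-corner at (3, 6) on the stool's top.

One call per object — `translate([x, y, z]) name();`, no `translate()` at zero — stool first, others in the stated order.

stool();
translate([3, 6, 402]) spool();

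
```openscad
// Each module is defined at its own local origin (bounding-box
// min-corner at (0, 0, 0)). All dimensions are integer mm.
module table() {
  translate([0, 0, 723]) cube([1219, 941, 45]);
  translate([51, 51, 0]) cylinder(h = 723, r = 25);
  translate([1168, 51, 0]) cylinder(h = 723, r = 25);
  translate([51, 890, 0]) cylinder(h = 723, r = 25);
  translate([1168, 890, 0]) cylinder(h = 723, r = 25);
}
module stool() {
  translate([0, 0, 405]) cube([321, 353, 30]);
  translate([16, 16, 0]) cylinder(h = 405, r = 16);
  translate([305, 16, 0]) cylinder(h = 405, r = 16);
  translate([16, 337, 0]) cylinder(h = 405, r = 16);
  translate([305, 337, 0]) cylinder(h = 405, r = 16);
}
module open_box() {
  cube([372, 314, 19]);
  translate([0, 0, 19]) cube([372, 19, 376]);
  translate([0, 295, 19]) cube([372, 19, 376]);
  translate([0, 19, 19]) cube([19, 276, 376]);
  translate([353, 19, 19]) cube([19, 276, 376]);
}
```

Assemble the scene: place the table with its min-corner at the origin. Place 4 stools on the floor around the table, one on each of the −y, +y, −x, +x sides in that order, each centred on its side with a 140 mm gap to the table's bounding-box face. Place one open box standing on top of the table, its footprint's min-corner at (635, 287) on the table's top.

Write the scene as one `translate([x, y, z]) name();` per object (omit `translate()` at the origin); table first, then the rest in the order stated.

table();
translate([449, -493, 0]) stool();
translate([449, 1081, 0]) stool();
translate([-461, 294, 0]) stool();
translate([1359, 294, 0]) stool();
translate([635, 287, 768]) open_box();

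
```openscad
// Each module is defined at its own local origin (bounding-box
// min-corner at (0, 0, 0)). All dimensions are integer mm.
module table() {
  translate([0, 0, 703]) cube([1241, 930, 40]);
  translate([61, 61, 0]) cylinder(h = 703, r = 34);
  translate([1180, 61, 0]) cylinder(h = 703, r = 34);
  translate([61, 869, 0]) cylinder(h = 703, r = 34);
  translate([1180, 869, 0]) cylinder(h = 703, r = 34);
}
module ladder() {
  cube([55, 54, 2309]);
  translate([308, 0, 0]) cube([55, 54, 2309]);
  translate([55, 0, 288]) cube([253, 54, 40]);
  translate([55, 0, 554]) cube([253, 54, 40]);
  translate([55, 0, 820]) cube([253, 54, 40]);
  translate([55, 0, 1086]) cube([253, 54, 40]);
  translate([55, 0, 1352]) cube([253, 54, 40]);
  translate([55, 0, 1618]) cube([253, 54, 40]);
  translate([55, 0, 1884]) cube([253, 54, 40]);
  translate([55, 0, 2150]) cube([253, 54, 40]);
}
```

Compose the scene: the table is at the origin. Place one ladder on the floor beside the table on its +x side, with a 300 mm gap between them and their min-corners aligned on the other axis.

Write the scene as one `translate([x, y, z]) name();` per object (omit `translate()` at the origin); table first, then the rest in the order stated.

table();
translate([1541, 0, 0]) ladder();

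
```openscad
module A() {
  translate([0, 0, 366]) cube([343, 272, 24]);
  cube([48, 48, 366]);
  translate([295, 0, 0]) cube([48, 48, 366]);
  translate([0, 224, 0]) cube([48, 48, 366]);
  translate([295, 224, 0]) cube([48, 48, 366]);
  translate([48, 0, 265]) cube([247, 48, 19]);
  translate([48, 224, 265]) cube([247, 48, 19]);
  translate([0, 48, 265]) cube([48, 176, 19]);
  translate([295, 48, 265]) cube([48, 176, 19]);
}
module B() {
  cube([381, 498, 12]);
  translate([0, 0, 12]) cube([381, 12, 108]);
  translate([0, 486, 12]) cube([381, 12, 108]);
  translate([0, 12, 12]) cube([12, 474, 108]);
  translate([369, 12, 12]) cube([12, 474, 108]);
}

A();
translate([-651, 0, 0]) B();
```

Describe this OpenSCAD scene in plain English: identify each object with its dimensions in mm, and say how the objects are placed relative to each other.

A is a four-legged stool. The seat is a 343×272×24 mm slab whose top surface is at z = 390 mm; four square legs, each 48×48 mm in cross-section, run from the floor (z = 0) to the underside of the seat, each flush with a corner of the seat. Four stretchers, 48 mm wide and 19 mm tall, connect adjacent legs with their undersides at z = 265 mm, each running between the inner faces of the legs it joins and aligned with the legs' outer faces on the other axis.

B is an open storage box with external size 381×498×120 mm and wall thickness 12 mm (the base is also 12 mm thick). The base covers the whole footprint; the four walls stand on the base, with the y-facing walls full-width and the x-facing walls fitting between their inner faces.

The open box is on the floor beside the stool on its −x side.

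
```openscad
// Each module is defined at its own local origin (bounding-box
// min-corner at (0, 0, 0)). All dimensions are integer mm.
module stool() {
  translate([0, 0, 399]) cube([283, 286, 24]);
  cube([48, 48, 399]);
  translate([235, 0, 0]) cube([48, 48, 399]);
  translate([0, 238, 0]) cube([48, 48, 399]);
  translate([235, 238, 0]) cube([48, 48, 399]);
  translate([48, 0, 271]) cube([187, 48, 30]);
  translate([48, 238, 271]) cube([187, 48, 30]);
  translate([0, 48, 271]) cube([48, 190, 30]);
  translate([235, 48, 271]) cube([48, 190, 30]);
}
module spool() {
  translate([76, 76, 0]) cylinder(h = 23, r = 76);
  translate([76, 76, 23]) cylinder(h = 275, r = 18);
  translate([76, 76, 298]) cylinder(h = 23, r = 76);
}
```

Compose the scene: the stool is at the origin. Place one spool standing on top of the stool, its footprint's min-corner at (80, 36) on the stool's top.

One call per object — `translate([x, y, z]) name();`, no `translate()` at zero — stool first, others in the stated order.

stool();
translate([80, 36, 423]) spool();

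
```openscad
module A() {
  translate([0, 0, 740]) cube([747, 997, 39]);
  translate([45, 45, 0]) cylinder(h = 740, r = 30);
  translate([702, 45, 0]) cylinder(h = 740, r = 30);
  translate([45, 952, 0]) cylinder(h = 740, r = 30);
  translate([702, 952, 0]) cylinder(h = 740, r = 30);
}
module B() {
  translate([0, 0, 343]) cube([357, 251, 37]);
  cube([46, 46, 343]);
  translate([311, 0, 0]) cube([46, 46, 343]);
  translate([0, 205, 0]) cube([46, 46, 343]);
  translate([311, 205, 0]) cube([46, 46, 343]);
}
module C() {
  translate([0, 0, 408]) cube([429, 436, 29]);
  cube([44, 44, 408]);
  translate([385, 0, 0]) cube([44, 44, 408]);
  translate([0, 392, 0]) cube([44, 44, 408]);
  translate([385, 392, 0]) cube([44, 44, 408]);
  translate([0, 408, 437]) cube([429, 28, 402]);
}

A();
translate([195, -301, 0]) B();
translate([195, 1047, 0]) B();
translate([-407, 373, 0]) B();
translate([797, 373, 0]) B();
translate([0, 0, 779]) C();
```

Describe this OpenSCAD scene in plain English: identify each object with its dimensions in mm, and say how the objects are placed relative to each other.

A is a table with a 747×997 mm rectangular top, 39 mm thick, top surface at z = 779 mm, supported by four round legs of 60 mm diameter, each leg's bounding box inset 15 mm from the nearest pair of top edges, running from the floor.

B is a simple wooden stool: a rectangular seat 357 mm (x) by 251 mm (y), 37 mm thick, top face at z = 380 mm, on four square legs, each 46×46 mm in cross-section. The legs rest on z = 0, each flush with a corner of the seat.

C is a chair: 429×436 mm seat, 29 mm thick, top at z = 437 mm, on four 44 mm square corner legs flush with the seat edges. A 28 mm thick backrest slab spans the full seat width, extending 402 mm above the seat top, its back face flush with the seat's +y edge.

Four stools sit around the table at the −y, +y, −x, +x sides. The chair is on top of the table.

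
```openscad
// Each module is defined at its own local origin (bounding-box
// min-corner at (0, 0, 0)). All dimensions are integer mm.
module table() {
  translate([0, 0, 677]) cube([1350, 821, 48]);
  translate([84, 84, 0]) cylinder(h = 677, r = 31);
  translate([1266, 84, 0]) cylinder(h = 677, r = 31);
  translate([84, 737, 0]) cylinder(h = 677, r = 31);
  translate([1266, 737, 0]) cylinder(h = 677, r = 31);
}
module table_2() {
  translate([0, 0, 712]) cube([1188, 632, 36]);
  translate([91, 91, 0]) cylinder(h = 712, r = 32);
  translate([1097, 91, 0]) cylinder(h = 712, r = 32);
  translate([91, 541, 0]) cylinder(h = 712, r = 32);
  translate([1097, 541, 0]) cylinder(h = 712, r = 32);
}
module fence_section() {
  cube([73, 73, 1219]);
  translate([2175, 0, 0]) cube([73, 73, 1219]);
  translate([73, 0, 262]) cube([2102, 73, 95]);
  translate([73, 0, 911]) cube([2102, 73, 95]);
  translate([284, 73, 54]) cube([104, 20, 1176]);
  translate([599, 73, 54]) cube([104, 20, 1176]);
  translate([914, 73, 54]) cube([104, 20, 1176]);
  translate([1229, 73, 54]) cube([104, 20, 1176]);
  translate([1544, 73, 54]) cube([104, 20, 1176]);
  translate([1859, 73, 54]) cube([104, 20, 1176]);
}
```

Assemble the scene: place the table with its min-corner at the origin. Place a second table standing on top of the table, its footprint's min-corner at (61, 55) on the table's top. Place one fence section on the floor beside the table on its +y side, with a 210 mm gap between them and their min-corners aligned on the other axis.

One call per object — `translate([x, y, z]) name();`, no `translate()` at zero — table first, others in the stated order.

table();
translate([61, 55, 725]) table_2();
translate([0, 1031, 0]) fence_section();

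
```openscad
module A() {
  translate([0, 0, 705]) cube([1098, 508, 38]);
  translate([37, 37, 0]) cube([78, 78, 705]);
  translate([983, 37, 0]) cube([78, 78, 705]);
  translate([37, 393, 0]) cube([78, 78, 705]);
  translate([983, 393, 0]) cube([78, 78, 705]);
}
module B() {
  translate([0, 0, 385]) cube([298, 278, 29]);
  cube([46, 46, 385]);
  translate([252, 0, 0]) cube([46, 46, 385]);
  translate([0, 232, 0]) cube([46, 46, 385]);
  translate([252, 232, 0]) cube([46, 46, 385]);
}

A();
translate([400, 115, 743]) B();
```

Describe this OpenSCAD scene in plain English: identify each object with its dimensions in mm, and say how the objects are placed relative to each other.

A is a table with a 1098×508 mm rectangular top, 38 mm thick, top surface at z = 743 mm, supported by four 78×78 mm square legs, each inset 37 mm from the nearest pair of top edges, running from the floor.

B is a four-legged stool. The seat is a 298×278×29 mm slab whose top surface is at z = 414 mm; four square legs, each 46×46 mm in cross-section, run from the floor (z = 0) to the underside of the seat, each flush with a corner of the seat.

The stool is on top of the table, centred.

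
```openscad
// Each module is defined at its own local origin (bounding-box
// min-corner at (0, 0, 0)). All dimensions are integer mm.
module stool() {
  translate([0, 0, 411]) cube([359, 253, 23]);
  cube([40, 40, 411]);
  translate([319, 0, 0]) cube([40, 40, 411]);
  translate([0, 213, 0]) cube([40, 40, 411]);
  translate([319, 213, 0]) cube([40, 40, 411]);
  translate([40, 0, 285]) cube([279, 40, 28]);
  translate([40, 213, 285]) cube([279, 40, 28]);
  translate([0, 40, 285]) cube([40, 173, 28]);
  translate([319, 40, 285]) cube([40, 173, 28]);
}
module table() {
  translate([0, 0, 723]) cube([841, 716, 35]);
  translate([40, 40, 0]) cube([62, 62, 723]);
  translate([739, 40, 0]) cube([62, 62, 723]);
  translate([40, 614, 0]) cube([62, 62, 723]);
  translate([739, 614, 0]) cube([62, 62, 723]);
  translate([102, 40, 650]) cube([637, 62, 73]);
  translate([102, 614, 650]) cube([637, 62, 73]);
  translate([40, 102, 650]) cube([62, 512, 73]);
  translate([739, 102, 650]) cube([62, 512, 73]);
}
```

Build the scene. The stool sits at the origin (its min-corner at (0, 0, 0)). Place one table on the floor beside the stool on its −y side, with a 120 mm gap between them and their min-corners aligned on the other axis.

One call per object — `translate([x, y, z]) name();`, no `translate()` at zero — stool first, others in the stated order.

stool();
translate([0, -836, 0]) table();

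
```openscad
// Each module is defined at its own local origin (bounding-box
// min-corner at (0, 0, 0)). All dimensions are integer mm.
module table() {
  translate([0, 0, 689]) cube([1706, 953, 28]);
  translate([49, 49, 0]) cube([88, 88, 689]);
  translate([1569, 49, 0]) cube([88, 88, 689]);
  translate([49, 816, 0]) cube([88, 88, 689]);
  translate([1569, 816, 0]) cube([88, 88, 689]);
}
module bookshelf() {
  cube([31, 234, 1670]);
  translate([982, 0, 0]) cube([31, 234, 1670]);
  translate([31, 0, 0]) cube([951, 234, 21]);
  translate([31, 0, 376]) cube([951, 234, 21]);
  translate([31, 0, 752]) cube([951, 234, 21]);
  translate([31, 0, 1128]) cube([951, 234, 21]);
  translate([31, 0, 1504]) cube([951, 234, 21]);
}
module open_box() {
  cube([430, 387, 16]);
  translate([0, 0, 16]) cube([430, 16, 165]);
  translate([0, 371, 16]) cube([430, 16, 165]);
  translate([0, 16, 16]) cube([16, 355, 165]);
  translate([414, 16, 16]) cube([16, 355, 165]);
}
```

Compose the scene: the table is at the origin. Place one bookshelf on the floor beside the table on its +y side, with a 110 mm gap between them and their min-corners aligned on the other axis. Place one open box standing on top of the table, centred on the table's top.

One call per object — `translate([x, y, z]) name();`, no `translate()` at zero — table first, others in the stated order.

table();
translate([0, 1063, 0]) bookshelf();
translate([638, 283, 717]) open_box();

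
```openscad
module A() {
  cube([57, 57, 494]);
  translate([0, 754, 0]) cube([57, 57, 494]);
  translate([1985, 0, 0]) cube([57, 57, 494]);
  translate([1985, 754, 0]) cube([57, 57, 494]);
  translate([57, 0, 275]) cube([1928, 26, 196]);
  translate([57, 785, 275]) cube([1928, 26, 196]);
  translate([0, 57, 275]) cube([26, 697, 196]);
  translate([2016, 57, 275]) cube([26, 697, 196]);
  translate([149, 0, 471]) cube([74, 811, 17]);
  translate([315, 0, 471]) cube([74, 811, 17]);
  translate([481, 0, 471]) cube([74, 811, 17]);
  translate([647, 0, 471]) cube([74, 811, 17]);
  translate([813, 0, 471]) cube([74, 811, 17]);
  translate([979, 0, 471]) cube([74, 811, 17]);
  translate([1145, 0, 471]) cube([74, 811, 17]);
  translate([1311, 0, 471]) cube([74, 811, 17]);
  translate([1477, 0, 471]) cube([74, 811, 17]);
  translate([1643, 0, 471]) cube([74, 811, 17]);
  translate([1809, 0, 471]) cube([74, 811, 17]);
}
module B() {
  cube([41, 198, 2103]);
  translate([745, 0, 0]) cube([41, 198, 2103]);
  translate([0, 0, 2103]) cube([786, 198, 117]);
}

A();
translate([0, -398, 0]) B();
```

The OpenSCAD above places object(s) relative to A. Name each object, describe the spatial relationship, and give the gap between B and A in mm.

The door frame's nearest face is 200 mm from the bed frame's −y face.

A is a bed frame. B is a door frame. The door frame is on the floor beside the bed frame on its −y side. The gap between the door frame and the bed frame is 200 mm.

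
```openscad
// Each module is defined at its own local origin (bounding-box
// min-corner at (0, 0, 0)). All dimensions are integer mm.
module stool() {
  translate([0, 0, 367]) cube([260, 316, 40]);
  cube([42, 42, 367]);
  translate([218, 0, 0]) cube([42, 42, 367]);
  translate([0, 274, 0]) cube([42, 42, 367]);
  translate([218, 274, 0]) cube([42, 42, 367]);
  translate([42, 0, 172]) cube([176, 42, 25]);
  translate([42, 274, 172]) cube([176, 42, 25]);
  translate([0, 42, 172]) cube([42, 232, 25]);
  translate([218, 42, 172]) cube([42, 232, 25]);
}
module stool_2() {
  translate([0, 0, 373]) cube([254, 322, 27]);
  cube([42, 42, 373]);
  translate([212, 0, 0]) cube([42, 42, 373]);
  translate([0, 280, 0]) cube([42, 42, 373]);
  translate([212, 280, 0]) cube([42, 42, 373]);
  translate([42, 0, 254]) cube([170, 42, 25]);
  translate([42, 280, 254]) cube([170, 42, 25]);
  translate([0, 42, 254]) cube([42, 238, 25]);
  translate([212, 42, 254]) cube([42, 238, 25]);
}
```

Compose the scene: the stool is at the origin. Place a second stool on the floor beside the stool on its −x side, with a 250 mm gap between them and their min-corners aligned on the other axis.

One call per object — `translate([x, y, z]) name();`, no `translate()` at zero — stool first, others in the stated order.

stool();
translate([-504, 0, 0]) stool_2();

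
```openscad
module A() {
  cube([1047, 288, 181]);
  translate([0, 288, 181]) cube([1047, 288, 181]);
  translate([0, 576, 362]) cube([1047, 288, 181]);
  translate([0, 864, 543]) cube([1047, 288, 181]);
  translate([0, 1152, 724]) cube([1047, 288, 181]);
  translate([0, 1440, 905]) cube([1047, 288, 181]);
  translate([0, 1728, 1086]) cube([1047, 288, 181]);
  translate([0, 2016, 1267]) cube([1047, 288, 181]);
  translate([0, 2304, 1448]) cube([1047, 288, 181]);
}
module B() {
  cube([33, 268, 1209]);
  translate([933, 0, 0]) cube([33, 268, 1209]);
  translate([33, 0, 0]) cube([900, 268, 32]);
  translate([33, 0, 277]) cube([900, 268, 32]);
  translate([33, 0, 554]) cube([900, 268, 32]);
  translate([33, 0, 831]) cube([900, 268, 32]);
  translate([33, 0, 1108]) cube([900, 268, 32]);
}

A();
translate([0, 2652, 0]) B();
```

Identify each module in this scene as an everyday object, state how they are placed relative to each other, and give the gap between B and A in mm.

The bookshelf's nearest face is 60 mm from the staircase's +y face.

A is a staircase. B is a bookshelf. The bookshelf is on the floor beside the staircase on its +y side. The gap between the bookshelf and the staircase is 60 mm.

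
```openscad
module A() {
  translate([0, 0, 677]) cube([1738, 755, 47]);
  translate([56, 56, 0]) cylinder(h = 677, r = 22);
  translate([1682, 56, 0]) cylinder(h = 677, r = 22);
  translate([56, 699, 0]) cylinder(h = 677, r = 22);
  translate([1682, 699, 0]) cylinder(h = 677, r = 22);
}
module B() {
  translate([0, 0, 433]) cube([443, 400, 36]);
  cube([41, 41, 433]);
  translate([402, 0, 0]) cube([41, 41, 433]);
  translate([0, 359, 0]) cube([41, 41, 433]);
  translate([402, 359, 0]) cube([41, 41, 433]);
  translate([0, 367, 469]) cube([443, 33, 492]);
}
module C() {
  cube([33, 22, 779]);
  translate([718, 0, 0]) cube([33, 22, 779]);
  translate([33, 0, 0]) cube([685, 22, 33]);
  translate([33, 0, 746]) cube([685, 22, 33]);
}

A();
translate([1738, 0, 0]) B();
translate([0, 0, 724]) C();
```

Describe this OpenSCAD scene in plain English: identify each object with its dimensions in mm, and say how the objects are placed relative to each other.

A is a rectangular dining table. The top is 1738×755×47 mm with its upper surface at z = 724 mm. It stands on four round legs of 44 mm diameter, each leg's bounding box inset 34 mm from the nearest pair of top edges, running from the floor to the underside of the top.

B is a chair. The seat is a 443×400×36 mm slab with its top at z = 469 mm, on four 41×41 mm corner legs (flush with the seat edges, standing on z = 0). A flat backrest 33 mm thick, 492 mm tall, spans the full seat width and rises from the seat top along its +y edge, rear face flush with the rear of the seat.

C is a picture frame with a 685×713 mm rectangular opening (x by z) and a uniform 33 mm border on every side. Frame depth is 22 mm along y. It is built from two vertical stiles running the full outside height and two horizontal rails spanning the gap between the stiles.

The chair is against the table's +x side, with their −y faces flush. The picture frame is on top of the table.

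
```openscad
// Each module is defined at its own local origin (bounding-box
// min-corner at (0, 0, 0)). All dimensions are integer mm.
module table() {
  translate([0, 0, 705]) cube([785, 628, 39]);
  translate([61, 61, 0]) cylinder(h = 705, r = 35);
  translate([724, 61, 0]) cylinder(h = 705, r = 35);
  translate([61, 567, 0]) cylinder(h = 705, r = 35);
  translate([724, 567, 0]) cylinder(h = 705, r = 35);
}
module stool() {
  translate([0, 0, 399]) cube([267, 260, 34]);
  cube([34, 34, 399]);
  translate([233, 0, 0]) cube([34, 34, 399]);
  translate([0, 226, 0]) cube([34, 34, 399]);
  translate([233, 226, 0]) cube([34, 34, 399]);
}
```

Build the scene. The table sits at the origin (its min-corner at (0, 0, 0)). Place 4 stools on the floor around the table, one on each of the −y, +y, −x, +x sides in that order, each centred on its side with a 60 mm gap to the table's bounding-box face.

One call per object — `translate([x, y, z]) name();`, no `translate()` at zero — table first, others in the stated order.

table();
translate([259, -320, 0]) stool();
translate([259, 688, 0]) stool();
translate([-327, 184, 0]) stool();
translate([845, 184, 0]) stool();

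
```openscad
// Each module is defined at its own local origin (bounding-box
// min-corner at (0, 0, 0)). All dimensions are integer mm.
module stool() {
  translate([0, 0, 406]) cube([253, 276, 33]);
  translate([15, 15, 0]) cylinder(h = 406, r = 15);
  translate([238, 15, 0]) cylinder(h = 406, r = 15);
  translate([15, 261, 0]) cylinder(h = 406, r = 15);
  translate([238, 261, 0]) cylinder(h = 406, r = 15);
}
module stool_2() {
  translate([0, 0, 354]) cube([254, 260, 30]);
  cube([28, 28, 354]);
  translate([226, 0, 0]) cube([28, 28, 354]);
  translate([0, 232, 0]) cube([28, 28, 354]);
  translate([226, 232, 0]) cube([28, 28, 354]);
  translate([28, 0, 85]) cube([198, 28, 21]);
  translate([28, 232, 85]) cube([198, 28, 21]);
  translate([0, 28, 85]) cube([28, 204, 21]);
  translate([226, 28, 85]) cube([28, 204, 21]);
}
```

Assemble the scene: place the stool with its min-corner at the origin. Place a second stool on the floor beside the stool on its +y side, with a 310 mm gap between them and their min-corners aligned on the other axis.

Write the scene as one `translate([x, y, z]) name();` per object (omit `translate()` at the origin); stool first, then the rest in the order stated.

stool();
translate([0, 586, 0]) stool_2();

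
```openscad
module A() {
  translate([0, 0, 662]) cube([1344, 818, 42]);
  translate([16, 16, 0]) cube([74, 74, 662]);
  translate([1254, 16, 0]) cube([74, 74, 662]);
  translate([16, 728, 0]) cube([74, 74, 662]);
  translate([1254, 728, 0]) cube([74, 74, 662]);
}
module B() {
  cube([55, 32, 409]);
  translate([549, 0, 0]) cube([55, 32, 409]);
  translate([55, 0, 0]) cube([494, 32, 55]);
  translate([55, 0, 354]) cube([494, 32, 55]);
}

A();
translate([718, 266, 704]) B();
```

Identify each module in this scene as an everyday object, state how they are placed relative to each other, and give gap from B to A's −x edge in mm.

A is a table. B is a picture frame. The picture frame is on top of the table. The gap from the picture frame to the table's −x edge is 718 mm.

The picture frame's min-x is at 718; the table's min-x is 0; gap = 718 mm.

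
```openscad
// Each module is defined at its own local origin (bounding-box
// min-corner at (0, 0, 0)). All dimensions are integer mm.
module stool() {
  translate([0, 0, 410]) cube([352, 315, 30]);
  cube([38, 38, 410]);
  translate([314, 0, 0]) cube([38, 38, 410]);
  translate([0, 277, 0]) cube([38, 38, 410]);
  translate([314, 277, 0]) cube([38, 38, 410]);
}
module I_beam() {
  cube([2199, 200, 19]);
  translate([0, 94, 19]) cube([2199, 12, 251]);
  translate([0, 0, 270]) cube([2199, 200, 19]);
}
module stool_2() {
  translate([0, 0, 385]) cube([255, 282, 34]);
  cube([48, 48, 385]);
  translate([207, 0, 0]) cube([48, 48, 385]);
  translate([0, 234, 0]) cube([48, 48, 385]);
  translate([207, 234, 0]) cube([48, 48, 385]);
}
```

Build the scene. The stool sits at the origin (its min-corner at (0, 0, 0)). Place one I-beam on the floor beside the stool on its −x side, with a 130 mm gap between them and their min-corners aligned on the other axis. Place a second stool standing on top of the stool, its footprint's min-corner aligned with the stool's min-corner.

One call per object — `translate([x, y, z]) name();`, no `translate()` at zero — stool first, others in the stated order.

stool();
translate([-2329, 0, 0]) I_beam();
translate([0, 0, 440]) stool_2();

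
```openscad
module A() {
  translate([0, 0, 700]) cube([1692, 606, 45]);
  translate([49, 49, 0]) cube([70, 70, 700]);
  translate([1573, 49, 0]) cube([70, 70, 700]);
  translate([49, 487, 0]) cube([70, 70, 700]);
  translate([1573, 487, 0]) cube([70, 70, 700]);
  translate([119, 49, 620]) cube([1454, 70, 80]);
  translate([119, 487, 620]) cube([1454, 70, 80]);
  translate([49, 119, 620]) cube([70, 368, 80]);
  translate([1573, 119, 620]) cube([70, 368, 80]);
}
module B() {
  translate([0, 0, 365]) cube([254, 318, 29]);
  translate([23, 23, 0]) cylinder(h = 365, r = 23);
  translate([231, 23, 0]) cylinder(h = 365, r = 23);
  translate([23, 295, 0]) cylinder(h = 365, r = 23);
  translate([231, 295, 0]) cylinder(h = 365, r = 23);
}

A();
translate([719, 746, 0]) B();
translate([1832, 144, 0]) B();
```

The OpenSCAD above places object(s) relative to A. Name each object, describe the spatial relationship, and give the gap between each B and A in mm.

A is a table. B is a stool. Two stools sit around the table at the +y, +x sides. The gap between each stool and the table is 140 mm.

Each stool's nearest face is 140 mm from the table's bounding box.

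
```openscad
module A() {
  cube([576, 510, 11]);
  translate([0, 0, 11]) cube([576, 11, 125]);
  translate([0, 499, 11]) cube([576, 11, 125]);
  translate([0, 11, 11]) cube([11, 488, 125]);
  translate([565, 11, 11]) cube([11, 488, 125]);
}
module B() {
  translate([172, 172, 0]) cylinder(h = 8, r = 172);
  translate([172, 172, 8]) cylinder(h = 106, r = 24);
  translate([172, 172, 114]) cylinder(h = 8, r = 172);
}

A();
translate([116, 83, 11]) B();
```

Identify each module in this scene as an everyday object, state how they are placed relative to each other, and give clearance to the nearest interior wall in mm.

Clearances: x = 105, y = 72; minimum 72 mm.

A is an open box. B is a spool. The spool sits inside the open box, centred. The clearance to the nearest interior wall is 72 mm.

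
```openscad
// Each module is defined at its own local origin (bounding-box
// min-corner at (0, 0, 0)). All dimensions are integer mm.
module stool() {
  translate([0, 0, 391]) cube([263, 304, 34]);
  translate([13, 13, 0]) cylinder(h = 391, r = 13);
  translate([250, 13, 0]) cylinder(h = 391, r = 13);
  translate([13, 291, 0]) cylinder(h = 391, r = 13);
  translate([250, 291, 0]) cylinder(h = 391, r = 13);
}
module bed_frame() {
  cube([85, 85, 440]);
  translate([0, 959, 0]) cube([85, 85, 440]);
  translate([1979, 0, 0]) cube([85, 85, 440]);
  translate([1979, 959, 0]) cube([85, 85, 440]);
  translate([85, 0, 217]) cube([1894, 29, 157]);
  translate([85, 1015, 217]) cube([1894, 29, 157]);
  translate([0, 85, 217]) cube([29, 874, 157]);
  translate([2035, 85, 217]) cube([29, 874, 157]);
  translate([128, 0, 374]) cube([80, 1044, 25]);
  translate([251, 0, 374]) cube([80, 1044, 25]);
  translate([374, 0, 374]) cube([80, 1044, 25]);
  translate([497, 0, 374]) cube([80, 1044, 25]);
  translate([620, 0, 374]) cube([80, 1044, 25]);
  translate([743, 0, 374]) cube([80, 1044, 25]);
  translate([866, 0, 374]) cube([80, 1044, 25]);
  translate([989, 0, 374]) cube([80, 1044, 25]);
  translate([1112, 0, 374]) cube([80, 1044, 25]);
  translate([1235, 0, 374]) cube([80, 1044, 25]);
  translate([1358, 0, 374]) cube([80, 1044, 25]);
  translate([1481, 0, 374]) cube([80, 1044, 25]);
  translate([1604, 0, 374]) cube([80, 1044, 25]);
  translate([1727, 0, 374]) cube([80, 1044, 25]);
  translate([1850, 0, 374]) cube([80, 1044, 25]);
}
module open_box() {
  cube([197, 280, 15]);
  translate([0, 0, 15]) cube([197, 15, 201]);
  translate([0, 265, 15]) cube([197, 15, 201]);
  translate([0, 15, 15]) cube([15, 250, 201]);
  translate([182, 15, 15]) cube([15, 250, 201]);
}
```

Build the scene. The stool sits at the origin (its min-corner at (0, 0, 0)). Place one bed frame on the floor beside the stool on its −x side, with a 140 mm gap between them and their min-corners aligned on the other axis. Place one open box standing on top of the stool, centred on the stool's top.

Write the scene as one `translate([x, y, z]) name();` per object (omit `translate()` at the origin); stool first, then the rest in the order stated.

stool();
translate([-2204, 0, 0]) bed_frame();
translate([33, 12, 425]) open_box();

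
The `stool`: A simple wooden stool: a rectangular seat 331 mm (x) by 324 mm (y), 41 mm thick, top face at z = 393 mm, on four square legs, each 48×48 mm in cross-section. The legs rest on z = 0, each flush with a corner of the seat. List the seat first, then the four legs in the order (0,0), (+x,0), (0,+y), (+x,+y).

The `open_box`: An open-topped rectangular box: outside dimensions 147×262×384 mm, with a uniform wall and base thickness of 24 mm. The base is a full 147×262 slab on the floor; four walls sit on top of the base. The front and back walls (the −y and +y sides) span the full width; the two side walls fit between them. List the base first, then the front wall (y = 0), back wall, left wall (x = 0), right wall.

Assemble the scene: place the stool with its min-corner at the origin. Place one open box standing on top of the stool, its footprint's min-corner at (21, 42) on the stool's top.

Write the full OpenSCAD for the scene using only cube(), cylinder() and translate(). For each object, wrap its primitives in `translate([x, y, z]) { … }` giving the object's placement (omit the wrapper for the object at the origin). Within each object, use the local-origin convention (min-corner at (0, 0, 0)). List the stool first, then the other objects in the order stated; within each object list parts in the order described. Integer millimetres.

translate([0, 0, 352]) cube([331, 324, 41]);
cube([48, 48, 352]);
translate([283, 0, 0]) cube([48, 48, 352]);
translate([0, 276, 0]) cube([48, 48, 352]);
translate([283, 276, 0]) cube([48, 48, 352]);
translate([21, 42, 393]) {
  cube([147, 262, 24]);
  translate([0, 0, 24]) cube([147, 24, 360]);
  translate([0, 238, 24]) cube([147, 24, 360]);
  translate([0, 24, 24]) cube([24, 214, 360]);
  translate([123, 24, 24]) cube([24, 214, 360]);
}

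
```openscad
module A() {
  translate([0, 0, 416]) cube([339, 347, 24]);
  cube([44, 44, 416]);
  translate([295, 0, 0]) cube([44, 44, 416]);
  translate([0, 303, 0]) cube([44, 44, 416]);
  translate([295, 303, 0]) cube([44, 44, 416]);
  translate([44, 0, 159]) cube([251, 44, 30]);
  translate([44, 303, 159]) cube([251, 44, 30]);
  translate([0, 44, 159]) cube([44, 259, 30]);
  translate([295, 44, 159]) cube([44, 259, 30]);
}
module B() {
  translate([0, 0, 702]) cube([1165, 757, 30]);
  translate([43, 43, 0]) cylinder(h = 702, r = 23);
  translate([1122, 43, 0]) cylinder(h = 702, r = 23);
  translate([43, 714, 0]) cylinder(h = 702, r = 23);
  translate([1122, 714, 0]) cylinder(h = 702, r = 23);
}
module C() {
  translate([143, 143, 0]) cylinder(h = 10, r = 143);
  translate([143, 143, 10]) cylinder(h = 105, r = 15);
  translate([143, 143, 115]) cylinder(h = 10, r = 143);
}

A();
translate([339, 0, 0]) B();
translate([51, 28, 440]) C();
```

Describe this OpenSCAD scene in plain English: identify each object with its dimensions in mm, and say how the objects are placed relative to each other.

A is a four-legged stool. The seat is 339×347 mm, 24 mm thick, top at z = 440 mm. It stands on four square legs, each 44×44 mm in cross-section, from z = 0 to the seat underside, each flush with a corner of the seat. Four stretchers, 44 mm wide and 30 mm tall, connect adjacent legs with their undersides at z = 159 mm, each running between the inner faces of the legs it joins and aligned with the legs' outer faces on the other axis.

B is a table: top 1165 mm (x) × 757 mm (y), 30 mm thick, upper face at z = 732 mm, on four round legs of 46 mm diameter, each leg's bounding box inset 20 mm from the nearest pair of top edges, running from z = 0 to the bottom of the top.

C is a spool: two coaxial disc flanges of radius 143 mm and thickness 10 mm, joined by a core cylinder of radius 15 mm and height 105 mm. The lower flange rests on z = 0 and the three cylinders share a vertical axis.

The table is against the stool's +x side, with their −y faces flush. The spool is on top of the stool.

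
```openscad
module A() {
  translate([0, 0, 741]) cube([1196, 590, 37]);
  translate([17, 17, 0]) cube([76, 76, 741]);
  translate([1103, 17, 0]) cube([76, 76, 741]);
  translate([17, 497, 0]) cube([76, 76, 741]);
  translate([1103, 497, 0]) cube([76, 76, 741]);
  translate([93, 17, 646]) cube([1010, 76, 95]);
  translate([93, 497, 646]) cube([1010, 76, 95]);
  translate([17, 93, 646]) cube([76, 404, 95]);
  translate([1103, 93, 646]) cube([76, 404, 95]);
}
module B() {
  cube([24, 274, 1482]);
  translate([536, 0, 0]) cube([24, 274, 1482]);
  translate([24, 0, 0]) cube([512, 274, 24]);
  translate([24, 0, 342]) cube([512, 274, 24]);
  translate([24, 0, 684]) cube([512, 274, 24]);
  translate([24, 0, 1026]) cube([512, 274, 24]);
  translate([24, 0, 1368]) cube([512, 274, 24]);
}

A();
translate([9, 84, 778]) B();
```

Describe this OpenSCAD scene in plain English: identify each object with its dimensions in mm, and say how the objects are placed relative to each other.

A is a rectangular dining table. The top is 1196×590×37 mm with its upper surface at z = 778 mm. It stands on four 76×76 mm square legs, each inset 17 mm from the nearest pair of top edges, running from the floor to the underside of the top. Four apron rails, 76 mm thick and 95 mm tall, run between adjacent legs with their top edges flush with the underside of the top and their outer faces flush with the legs' outer faces.

B is a bookshelf 560 mm wide overall, 274 mm deep and 1482 mm tall. The two sides are 24 mm thick vertical panels. 5 horizontal shelves of 24 mm thickness span between the inner faces of the sides; the lowest shelf sits on the floor and shelves are stacked with a clear vertical gap of 318 mm between each pair.

The bookshelf is on top of the table.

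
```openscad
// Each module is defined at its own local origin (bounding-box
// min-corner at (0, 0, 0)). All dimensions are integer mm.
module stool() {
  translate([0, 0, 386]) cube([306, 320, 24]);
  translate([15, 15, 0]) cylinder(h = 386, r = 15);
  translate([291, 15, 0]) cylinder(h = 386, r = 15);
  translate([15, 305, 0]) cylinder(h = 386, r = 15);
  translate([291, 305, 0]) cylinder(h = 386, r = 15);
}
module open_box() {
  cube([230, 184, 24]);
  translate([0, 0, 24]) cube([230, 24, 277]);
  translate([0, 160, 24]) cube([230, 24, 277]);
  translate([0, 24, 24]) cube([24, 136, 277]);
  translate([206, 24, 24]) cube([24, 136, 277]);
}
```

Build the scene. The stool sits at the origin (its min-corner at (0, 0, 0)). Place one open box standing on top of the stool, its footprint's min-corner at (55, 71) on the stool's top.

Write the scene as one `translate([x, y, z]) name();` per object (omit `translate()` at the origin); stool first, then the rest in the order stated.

stool();
translate([55, 71, 410]) open_box();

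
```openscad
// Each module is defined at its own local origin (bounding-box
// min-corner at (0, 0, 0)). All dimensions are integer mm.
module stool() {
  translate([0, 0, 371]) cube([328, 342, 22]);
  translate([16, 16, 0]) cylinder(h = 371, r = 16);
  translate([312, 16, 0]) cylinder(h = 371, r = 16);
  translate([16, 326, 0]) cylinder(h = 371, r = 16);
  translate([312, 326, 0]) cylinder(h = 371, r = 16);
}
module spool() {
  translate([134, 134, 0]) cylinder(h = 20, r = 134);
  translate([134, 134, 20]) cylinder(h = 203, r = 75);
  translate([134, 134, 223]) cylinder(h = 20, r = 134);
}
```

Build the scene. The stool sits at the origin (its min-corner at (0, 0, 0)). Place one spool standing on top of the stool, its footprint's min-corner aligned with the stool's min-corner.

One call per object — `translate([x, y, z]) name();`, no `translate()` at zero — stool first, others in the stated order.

stool();
translate([0, 0, 393]) spool();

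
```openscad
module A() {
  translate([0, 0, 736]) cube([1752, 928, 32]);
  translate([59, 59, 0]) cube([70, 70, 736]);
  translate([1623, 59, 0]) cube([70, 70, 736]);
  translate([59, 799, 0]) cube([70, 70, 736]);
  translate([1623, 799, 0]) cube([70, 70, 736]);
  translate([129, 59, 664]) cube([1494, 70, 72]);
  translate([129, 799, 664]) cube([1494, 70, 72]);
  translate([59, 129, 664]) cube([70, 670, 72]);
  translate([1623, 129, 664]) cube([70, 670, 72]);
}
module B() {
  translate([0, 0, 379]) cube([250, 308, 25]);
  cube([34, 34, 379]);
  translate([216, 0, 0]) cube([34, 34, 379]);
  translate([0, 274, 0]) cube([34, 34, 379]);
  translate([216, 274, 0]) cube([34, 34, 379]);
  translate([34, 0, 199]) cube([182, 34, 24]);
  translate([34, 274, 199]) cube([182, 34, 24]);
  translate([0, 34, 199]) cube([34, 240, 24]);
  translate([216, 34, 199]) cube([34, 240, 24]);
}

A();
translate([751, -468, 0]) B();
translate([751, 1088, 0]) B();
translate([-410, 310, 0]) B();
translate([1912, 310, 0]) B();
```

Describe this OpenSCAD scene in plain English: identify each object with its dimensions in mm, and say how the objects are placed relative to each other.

A is a table with a 1752×928 mm rectangular top, 32 mm thick, top surface at z = 768 mm, supported by four 70×70 mm square legs, each inset 59 mm from the nearest pair of top edges, running from the floor. Four apron rails, 70 mm thick and 72 mm tall, run between adjacent legs with their top edges flush with the underside of the top and their outer faces flush with the legs' outer faces.

B is a four-legged stool. The seat is 250×308 mm, 25 mm thick, top at z = 404 mm. It stands on four square legs, each 34×34 mm in cross-section, from z = 0 to the seat underside, each flush with a corner of the seat. Four stretchers, 34 mm wide and 24 mm tall, connect adjacent legs with their undersides at z = 199 mm, each running between the inner faces of the legs it joins and aligned with the legs' outer faces on the other axis.

Four stools sit around the table at the −y, +y, −x, +x sides.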